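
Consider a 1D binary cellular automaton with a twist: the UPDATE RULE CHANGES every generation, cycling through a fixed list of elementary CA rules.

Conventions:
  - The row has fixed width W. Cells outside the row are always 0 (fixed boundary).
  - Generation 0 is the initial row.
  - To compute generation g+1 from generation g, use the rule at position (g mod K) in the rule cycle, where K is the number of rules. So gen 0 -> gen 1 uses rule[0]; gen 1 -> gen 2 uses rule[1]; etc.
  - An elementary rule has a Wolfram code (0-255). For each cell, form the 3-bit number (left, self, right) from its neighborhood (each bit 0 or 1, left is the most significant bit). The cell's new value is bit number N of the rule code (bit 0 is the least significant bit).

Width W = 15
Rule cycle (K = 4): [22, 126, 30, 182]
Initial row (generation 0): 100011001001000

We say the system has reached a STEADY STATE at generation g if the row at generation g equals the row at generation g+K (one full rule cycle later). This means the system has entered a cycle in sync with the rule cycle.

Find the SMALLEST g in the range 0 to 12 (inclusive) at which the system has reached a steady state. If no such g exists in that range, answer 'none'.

Gen 0: 100011001001000
Gen 1 (rule 22): 110100111111100
Gen 2 (rule 126): 111111100000110
Gen 3 (rule 30): 100000010001101
Gen 4 (rule 182): 110000111010011
Gen 5 (rule 22): 001001000011100
Gen 6 (rule 126): 011111100110110
Gen 7 (rule 30): 110000011100101
Gen 8 (rule 182): 001000101011111
Gen 9 (rule 22): 011101101000000
Gen 10 (rule 126): 110111111100000
Gen 11 (rule 30): 100100000010000
Gen 12 (rule 182): 111110000111000
Gen 13 (rule 22): 000001001000100
Gen 14 (rule 126): 000011111101110
Gen 15 (rule 30): 000110000001001
Gen 16 (rule 182): 001001000011111

Answer: none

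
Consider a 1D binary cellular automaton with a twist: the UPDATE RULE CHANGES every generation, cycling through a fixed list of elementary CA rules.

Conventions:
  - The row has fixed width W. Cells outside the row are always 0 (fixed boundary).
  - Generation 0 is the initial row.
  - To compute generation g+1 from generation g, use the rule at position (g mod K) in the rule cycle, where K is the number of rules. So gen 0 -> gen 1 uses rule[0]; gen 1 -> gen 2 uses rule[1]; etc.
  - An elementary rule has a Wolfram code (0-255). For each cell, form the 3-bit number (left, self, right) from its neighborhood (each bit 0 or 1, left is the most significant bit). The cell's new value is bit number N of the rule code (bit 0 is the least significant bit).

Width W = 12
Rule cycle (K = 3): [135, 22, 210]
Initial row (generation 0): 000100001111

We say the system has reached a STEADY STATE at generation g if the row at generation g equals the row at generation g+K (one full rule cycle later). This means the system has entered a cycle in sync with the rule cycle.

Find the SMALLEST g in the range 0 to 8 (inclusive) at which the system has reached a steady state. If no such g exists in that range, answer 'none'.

Answer: 2

Derivation:
Gen 0: 000100001111
Gen 1 (rule 135): 111101110110
Gen 2 (rule 22): 000000000001
Gen 3 (rule 210): 000000000010
Gen 4 (rule 135): 111111111110
Gen 5 (rule 22): 000000000001
Gen 6 (rule 210): 000000000010
Gen 7 (rule 135): 111111111110
Gen 8 (rule 22): 000000000001
Gen 9 (rule 210): 000000000010
Gen 10 (rule 135): 111111111110
Gen 11 (rule 22): 000000000001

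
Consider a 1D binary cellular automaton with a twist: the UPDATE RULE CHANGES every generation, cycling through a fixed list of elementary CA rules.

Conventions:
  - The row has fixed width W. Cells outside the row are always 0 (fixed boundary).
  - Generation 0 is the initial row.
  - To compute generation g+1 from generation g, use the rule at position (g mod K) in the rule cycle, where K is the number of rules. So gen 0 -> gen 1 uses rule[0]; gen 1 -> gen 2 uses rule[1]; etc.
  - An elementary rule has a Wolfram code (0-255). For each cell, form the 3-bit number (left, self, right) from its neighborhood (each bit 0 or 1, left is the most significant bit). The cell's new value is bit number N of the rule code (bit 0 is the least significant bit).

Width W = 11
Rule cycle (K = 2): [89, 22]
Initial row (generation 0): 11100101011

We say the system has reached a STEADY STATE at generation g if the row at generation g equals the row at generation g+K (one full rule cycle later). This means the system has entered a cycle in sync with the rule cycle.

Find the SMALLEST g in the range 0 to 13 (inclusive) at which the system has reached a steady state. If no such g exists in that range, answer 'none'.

Gen 0: 11100101011
Gen 1 (rule 89): 10110000011
Gen 2 (rule 22): 10001000100
Gen 3 (rule 89): 01100110011
Gen 4 (rule 22): 10011001100
Gen 5 (rule 89): 01011101111
Gen 6 (rule 22): 11000000000
Gen 7 (rule 89): 11111111111
Gen 8 (rule 22): 00000000000
Gen 9 (rule 89): 11111111111
Gen 10 (rule 22): 00000000000
Gen 11 (rule 89): 11111111111
Gen 12 (rule 22): 00000000000
Gen 13 (rule 89): 11111111111
Gen 14 (rule 22): 00000000000
Gen 15 (rule 89): 11111111111

Answer: 7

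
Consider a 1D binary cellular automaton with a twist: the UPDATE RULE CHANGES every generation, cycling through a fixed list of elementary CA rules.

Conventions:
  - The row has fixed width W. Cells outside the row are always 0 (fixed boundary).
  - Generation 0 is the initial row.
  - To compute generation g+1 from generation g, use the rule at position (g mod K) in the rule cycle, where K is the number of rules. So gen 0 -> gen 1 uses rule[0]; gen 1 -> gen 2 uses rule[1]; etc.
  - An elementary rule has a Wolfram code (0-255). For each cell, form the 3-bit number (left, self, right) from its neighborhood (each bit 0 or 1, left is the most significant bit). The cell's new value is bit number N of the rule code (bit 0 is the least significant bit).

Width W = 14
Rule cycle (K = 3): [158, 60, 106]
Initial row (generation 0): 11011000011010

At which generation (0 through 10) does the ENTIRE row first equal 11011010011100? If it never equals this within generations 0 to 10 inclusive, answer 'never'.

Gen 0: 11011000011010
Gen 1 (rule 158): 10010100110011
Gen 2 (rule 60): 11011110101010
Gen 3 (rule 106): 11110011010100
Gen 4 (rule 158): 11101110010110
Gen 5 (rule 60): 10011001011101
Gen 6 (rule 106): 00111010110110
Gen 7 (rule 158): 01110010100101
Gen 8 (rule 60): 01001011110111
Gen 9 (rule 106): 10010110011101
Gen 10 (rule 158): 11110101111001

Answer: never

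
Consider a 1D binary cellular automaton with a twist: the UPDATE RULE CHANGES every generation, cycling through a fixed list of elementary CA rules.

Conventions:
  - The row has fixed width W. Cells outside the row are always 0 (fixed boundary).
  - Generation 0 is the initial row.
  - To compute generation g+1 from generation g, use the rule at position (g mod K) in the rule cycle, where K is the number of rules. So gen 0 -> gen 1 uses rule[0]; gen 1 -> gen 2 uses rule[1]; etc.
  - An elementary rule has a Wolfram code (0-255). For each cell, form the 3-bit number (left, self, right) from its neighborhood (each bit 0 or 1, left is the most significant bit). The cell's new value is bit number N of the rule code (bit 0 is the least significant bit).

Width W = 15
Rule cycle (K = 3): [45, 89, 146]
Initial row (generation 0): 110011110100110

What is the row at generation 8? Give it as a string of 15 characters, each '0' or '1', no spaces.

Gen 0: 110011110100110
Gen 1 (rule 45): 100010001100100
Gen 2 (rule 89): 011001101110011
Gen 3 (rule 146): 100110000101100
Gen 4 (rule 45): 100100110111001
Gen 5 (rule 89): 010010110101100
Gen 6 (rule 146): 101100000000010
Gen 7 (rule 45): 111001111111010
Gen 8 (rule 89): 101101000001001

Answer: 101101000001001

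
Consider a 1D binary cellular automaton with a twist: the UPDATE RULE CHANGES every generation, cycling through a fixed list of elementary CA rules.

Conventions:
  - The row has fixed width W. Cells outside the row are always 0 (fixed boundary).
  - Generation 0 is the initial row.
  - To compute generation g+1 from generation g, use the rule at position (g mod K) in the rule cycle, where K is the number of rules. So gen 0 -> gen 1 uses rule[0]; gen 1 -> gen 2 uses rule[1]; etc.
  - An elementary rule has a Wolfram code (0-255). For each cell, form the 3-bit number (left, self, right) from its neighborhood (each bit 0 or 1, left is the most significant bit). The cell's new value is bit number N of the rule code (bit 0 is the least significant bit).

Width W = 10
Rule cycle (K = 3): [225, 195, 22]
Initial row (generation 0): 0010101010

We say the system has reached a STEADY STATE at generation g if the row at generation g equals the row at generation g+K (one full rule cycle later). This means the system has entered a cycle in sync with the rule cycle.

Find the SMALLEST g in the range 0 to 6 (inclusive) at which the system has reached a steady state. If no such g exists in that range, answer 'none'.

Answer: none

Derivation:
Gen 0: 0010101010
Gen 1 (rule 225): 1001010100
Gen 2 (rule 195): 0010000001
Gen 3 (rule 22): 0111000011
Gen 4 (rule 225): 0011011001
Gen 5 (rule 195): 1101001010
Gen 6 (rule 22): 0001111011
Gen 7 (rule 225): 1100111101
Gen 8 (rule 195): 0101011100
Gen 9 (rule 22): 1101000010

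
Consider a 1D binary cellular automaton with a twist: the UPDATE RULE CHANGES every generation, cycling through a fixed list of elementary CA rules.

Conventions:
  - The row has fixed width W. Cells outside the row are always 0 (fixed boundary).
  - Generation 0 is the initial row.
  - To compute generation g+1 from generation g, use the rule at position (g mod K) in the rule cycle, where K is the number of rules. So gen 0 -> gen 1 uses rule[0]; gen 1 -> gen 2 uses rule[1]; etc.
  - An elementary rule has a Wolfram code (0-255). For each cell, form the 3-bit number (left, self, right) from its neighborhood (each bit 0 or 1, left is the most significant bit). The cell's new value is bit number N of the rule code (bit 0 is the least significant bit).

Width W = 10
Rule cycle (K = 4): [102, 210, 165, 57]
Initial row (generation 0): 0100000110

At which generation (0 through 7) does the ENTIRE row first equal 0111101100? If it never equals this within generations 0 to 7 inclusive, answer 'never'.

Answer: never

Derivation:
Gen 0: 0100000110
Gen 1 (rule 102): 1100001010
Gen 2 (rule 210): 0110010001
Gen 3 (rule 165): 0000010101
Gen 4 (rule 57): 1111001010
Gen 5 (rule 102): 0001011110
Gen 6 (rule 210): 0010001111
Gen 7 (rule 165): 1010100110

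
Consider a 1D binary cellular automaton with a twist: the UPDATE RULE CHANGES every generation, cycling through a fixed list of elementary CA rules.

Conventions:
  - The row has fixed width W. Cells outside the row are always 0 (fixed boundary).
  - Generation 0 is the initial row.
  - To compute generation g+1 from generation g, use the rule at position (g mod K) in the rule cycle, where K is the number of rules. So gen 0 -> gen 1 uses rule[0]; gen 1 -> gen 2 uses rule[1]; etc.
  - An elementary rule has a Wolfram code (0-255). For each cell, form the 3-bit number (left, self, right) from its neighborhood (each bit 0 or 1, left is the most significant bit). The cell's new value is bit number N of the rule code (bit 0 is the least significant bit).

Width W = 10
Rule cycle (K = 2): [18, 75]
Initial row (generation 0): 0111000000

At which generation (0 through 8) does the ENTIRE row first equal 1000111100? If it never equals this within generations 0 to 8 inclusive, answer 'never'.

Gen 0: 0111000000
Gen 1 (rule 18): 1000100000
Gen 2 (rule 75): 0011001111
Gen 3 (rule 18): 0100110000
Gen 4 (rule 75): 1001110111
Gen 5 (rule 18): 0110000000
Gen 6 (rule 75): 1110111111
Gen 7 (rule 18): 0000000000
Gen 8 (rule 75): 1111111111

Answer: never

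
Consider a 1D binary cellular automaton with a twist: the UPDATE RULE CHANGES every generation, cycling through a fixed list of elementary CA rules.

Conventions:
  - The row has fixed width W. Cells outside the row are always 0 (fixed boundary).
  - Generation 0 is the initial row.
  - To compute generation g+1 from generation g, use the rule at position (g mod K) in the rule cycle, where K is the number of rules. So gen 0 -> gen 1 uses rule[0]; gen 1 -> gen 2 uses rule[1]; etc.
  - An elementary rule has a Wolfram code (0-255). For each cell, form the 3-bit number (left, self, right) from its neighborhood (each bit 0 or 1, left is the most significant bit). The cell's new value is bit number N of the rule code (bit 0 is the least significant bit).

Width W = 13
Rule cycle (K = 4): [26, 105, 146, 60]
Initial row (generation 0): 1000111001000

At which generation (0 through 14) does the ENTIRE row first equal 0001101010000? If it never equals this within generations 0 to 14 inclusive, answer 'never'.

Gen 0: 1000111001000
Gen 1 (rule 26): 0101100110100
Gen 2 (rule 105): 0011100111001
Gen 3 (rule 146): 0101011010110
Gen 4 (rule 60): 0111110111101
Gen 5 (rule 26): 1100000100000
Gen 6 (rule 105): 1101110001111
Gen 7 (rule 146): 0000101010110
Gen 8 (rule 60): 0000111111101
Gen 9 (rule 26): 0001100000000
Gen 10 (rule 105): 1101101111111
Gen 11 (rule 146): 0000000111110
Gen 12 (rule 60): 0000000100001
Gen 13 (rule 26): 0000001010010
Gen 14 (rule 105): 1111100100000

Answer: never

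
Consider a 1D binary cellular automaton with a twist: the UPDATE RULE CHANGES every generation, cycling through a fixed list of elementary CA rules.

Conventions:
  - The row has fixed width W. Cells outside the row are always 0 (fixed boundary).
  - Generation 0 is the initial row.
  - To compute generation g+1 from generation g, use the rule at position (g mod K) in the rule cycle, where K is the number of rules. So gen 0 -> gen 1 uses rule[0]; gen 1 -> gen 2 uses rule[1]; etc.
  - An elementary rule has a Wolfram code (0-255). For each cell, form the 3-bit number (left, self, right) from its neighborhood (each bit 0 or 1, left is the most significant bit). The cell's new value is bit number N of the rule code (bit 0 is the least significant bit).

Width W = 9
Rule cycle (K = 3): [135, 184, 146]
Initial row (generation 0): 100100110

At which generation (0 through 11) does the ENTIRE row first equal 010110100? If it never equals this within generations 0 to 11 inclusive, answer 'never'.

Answer: never

Derivation:
Gen 0: 100100110
Gen 1 (rule 135): 101101000
Gen 2 (rule 184): 011010100
Gen 3 (rule 146): 100000010
Gen 4 (rule 135): 101111110
Gen 5 (rule 184): 011111101
Gen 6 (rule 146): 101111000
Gen 7 (rule 135): 100110011
Gen 8 (rule 184): 010101010
Gen 9 (rule 146): 100000001
Gen 10 (rule 135): 101111111
Gen 11 (rule 184): 011111110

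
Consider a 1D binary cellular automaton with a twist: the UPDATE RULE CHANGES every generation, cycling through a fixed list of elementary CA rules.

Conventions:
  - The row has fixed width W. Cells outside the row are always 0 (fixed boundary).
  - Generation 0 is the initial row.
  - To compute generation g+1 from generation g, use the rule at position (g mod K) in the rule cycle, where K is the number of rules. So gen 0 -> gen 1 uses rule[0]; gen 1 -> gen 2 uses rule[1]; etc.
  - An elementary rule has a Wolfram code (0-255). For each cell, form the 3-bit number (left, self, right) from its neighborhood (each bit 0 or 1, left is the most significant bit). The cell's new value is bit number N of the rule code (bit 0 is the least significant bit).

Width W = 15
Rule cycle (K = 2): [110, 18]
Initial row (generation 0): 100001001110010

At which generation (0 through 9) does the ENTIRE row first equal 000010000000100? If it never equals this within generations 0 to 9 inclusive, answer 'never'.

Answer: 4

Derivation:
Gen 0: 100001001110010
Gen 1 (rule 110): 100011011010110
Gen 2 (rule 18): 010100000000001
Gen 3 (rule 110): 111100000000011
Gen 4 (rule 18): 000010000000100
Gen 5 (rule 110): 000110000001100
Gen 6 (rule 18): 001001000010010
Gen 7 (rule 110): 011011000110110
Gen 8 (rule 18): 100000101000001
Gen 9 (rule 110): 100001111000011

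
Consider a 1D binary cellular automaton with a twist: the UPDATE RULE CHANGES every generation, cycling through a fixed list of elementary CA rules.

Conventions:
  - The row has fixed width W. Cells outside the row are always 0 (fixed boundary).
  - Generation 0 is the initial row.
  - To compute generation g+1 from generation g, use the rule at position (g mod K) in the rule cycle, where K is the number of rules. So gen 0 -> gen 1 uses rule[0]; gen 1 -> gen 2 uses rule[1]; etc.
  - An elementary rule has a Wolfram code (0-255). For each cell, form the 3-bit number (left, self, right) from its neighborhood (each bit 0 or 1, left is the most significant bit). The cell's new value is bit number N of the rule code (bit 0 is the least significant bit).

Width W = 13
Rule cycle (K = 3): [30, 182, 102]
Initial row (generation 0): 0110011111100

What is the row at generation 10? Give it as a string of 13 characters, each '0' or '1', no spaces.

Gen 0: 0110011111100
Gen 1 (rule 30): 1101110000010
Gen 2 (rule 182): 0010101000111
Gen 3 (rule 102): 0111111001001
Gen 4 (rule 30): 1100000111111
Gen 5 (rule 182): 0010001011110
Gen 6 (rule 102): 0110011100010
Gen 7 (rule 30): 1101110010111
Gen 8 (rule 182): 0010101111010
Gen 9 (rule 102): 0111110001110
Gen 10 (rule 30): 1100001011001

Answer: 1100001011001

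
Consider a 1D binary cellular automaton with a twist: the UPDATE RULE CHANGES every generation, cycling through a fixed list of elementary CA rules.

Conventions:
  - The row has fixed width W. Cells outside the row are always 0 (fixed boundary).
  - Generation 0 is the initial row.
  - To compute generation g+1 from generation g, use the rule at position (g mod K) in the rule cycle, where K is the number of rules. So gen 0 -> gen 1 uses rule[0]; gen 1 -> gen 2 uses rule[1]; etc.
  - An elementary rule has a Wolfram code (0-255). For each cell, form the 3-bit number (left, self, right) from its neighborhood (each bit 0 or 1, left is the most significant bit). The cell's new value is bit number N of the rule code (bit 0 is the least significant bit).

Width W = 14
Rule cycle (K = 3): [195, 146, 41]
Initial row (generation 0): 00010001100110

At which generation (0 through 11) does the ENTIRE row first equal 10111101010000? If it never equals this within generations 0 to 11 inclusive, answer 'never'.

Gen 0: 00010001100110
Gen 1 (rule 195): 11100110101010
Gen 2 (rule 146): 01011000000001
Gen 3 (rule 41): 00110011111100
Gen 4 (rule 195): 11010101111101
Gen 5 (rule 146): 00000000111000
Gen 6 (rule 41): 11111110100011
Gen 7 (rule 195): 01111110001101
Gen 8 (rule 146): 10111101010000
Gen 9 (rule 41): 01100010100111
Gen 10 (rule 195): 10101100001011
Gen 11 (rule 146): 00000010010000

Answer: 8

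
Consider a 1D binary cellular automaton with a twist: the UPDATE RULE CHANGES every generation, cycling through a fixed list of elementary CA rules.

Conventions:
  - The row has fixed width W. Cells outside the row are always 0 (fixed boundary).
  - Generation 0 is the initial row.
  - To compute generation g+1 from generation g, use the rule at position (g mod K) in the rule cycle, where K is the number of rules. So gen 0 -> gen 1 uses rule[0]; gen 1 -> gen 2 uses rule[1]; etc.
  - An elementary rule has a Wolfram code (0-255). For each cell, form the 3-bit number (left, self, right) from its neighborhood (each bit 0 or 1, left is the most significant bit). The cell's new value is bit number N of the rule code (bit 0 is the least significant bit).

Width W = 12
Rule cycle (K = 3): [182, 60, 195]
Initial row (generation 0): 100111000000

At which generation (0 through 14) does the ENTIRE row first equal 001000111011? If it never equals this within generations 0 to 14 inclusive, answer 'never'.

Answer: never

Derivation:
Gen 0: 100111000000
Gen 1 (rule 182): 111010100000
Gen 2 (rule 60): 100111110000
Gen 3 (rule 195): 001011110111
Gen 4 (rule 182): 011101101010
Gen 5 (rule 60): 010011011111
Gen 6 (rule 195): 100101001111
Gen 7 (rule 182): 111111110110
Gen 8 (rule 60): 100000001101
Gen 9 (rule 195): 001111110100
Gen 10 (rule 182): 010111101110
Gen 11 (rule 60): 011100011001
Gen 12 (rule 195): 101101101010
Gen 13 (rule 182): 110010011111
Gen 14 (rule 60): 101011010000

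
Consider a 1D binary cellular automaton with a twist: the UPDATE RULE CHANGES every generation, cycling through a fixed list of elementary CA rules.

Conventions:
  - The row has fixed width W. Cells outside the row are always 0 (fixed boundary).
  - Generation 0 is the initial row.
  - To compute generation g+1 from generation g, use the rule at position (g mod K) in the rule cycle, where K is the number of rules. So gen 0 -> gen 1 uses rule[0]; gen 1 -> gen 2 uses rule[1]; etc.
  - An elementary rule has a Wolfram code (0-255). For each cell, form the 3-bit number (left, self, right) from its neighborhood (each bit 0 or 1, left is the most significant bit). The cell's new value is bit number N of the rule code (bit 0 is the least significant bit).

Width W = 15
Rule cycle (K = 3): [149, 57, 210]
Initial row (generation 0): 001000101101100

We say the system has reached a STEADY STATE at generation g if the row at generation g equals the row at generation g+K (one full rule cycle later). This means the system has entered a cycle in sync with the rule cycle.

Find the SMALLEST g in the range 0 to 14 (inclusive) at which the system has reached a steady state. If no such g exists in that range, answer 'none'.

Answer: none

Derivation:
Gen 0: 001000101101100
Gen 1 (rule 149): 101110100000011
Gen 2 (rule 57): 011001011111010
Gen 3 (rule 210): 101110001111001
Gen 4 (rule 149): 100101100110101
Gen 5 (rule 57): 010011010101010
Gen 6 (rule 210): 101101000000001
Gen 7 (rule 149): 100001111111101
Gen 8 (rule 57): 011101000000010
Gen 9 (rule 210): 101100100000101
Gen 10 (rule 149): 100010111110101
Gen 11 (rule 57): 011001100001010
Gen 12 (rule 210): 101110110010001
Gen 13 (rule 149): 100100001011101
Gen 14 (rule 57): 010011100110010
Gen 15 (rule 210): 101101111011101
Gen 16 (rule 149): 100000110001001
Gen 17 (rule 57): 011110101100100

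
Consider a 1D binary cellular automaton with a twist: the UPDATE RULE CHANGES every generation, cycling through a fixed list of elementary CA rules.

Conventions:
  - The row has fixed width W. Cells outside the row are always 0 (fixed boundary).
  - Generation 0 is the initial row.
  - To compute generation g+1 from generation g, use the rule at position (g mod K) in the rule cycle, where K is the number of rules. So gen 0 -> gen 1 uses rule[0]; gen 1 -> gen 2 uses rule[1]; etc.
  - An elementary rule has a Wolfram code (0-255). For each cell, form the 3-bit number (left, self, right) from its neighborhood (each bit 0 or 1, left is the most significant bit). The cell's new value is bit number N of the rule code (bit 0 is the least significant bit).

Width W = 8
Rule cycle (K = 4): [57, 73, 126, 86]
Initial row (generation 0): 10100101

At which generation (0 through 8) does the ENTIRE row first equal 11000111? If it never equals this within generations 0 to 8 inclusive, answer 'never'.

Answer: never

Derivation:
Gen 0: 10100101
Gen 1 (rule 57): 01010010
Gen 2 (rule 73): 00000000
Gen 3 (rule 126): 00000000
Gen 4 (rule 86): 00000000
Gen 5 (rule 57): 11111111
Gen 6 (rule 73): 10000001
Gen 7 (rule 126): 11000011
Gen 8 (rule 86): 01100101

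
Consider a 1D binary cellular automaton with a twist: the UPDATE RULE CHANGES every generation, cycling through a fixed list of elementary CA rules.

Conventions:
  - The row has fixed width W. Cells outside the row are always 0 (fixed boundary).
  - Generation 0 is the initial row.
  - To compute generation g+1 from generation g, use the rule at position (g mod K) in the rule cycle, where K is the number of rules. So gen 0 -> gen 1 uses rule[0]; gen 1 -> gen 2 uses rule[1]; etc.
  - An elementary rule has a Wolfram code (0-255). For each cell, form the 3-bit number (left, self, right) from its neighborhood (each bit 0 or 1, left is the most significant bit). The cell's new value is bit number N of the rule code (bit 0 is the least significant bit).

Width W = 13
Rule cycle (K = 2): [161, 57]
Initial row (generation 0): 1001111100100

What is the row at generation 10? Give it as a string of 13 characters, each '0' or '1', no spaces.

Answer: 0101110010100

Derivation:
Gen 0: 1001111100100
Gen 1 (rule 161): 0000111000001
Gen 2 (rule 57): 1110100111100
Gen 3 (rule 161): 0101000011001
Gen 4 (rule 57): 0010111010100
Gen 5 (rule 161): 1001010101001
Gen 6 (rule 57): 0100101010100
Gen 7 (rule 161): 0000010101001
Gen 8 (rule 57): 1111001010100
Gen 9 (rule 161): 0110000101001
Gen 10 (rule 57): 0101110010100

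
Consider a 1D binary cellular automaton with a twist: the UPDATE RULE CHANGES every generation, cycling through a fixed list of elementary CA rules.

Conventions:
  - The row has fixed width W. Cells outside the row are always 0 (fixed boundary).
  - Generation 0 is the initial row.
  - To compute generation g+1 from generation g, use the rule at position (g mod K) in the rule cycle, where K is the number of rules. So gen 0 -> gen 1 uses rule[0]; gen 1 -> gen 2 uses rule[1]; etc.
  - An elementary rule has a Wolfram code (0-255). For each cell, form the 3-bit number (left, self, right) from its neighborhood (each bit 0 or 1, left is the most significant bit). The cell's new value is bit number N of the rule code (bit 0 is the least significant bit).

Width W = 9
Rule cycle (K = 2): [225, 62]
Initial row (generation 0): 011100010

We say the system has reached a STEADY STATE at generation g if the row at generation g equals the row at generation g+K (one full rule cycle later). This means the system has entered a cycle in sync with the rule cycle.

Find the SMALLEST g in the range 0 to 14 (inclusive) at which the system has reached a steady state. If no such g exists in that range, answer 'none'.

Gen 0: 011100010
Gen 1 (rule 225): 001101000
Gen 2 (rule 62): 011011100
Gen 3 (rule 225): 001101101
Gen 4 (rule 62): 011011011
Gen 5 (rule 225): 001101101
Gen 6 (rule 62): 011011011
Gen 7 (rule 225): 001101101
Gen 8 (rule 62): 011011011
Gen 9 (rule 225): 001101101
Gen 10 (rule 62): 011011011
Gen 11 (rule 225): 001101101
Gen 12 (rule 62): 011011011
Gen 13 (rule 225): 001101101
Gen 14 (rule 62): 011011011
Gen 15 (rule 225): 001101101
Gen 16 (rule 62): 011011011

Answer: 3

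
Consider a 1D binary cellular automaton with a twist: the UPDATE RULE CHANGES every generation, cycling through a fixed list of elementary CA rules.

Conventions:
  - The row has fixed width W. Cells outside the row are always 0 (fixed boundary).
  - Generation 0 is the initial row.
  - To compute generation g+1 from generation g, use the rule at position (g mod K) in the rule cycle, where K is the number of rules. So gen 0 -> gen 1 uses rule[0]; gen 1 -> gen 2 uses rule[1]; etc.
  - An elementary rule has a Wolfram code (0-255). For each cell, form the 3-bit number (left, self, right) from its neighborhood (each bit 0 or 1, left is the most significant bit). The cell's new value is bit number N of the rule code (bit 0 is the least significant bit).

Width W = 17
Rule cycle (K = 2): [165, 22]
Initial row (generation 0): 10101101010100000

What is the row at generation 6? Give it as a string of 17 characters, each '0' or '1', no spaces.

Answer: 00011110000000000

Derivation:
Gen 0: 10101101010100000
Gen 1 (rule 165): 11110011111101111
Gen 2 (rule 22): 00001100000000000
Gen 3 (rule 165): 11100001111111111
Gen 4 (rule 22): 00010010000000000
Gen 5 (rule 165): 11010010111111111
Gen 6 (rule 22): 00011110000000000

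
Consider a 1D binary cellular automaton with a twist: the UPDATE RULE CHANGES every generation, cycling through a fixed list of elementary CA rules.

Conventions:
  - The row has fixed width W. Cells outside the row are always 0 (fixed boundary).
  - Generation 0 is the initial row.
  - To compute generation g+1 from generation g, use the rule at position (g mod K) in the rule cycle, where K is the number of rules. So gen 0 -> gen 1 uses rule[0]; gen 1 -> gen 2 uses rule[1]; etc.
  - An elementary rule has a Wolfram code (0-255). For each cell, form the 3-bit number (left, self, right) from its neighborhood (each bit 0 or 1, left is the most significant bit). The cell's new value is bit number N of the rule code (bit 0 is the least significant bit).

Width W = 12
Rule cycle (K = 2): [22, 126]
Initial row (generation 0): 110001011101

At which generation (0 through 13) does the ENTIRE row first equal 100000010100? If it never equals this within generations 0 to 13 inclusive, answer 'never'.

Gen 0: 110001011101
Gen 1 (rule 22): 001011000001
Gen 2 (rule 126): 011111100011
Gen 3 (rule 22): 100000010100
Gen 4 (rule 126): 110000111110
Gen 5 (rule 22): 001001000001
Gen 6 (rule 126): 011111100011
Gen 7 (rule 22): 100000010100
Gen 8 (rule 126): 110000111110
Gen 9 (rule 22): 001001000001
Gen 10 (rule 126): 011111100011
Gen 11 (rule 22): 100000010100
Gen 12 (rule 126): 110000111110
Gen 13 (rule 22): 001001000001

Answer: 3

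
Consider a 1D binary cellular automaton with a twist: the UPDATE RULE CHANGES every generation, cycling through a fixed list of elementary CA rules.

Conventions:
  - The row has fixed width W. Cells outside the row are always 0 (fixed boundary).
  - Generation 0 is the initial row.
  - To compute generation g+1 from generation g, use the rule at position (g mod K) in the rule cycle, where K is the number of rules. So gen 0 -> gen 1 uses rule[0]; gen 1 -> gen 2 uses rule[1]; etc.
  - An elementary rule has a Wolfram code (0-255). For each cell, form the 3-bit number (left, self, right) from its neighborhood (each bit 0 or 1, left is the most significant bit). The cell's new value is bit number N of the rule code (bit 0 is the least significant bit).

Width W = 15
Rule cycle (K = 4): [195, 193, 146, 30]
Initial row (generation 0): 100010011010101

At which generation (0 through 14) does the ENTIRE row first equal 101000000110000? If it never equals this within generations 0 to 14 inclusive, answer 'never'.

Gen 0: 100010011010101
Gen 1 (rule 195): 001100101000000
Gen 2 (rule 193): 100100000011111
Gen 3 (rule 146): 011010000101110
Gen 4 (rule 30): 110011001101001
Gen 5 (rule 195): 010101010100010
Gen 6 (rule 193): 000000000001000
Gen 7 (rule 146): 000000000010100
Gen 8 (rule 30): 000000000110110
Gen 9 (rule 195): 111111111010010
Gen 10 (rule 193): 011111111000000
Gen 11 (rule 146): 101111110100000
Gen 12 (rule 30): 101000000110000
Gen 13 (rule 195): 000011111010111
Gen 14 (rule 193): 111001111000011

Answer: 12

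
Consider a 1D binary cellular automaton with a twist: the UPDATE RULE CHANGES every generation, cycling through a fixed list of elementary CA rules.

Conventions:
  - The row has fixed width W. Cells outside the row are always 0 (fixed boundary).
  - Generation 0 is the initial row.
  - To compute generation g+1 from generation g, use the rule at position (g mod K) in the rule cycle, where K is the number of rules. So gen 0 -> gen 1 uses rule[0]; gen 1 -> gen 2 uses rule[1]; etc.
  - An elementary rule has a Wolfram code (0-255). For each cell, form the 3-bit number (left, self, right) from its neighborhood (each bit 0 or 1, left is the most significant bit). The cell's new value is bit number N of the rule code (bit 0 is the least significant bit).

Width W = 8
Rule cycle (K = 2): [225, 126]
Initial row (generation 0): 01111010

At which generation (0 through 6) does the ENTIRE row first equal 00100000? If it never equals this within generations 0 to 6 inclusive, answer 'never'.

Gen 0: 01111010
Gen 1 (rule 225): 00111100
Gen 2 (rule 126): 01100110
Gen 3 (rule 225): 00100010
Gen 4 (rule 126): 01110111
Gen 5 (rule 225): 00111011
Gen 6 (rule 126): 01101111

Answer: never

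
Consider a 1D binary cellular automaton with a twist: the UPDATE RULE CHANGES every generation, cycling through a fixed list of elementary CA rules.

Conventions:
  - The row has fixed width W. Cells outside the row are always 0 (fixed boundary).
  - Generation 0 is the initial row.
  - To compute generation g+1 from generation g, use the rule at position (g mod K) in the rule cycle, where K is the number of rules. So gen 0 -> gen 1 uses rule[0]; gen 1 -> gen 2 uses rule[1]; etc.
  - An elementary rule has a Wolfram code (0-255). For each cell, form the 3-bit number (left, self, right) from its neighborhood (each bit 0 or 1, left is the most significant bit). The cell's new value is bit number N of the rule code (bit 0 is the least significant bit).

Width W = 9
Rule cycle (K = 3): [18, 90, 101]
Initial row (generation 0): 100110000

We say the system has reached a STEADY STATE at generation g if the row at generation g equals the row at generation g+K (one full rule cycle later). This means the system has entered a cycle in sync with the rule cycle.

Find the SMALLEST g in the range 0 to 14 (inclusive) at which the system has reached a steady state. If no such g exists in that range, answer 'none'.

Gen 0: 100110000
Gen 1 (rule 18): 011001000
Gen 2 (rule 90): 111110100
Gen 3 (rule 101): 000011101
Gen 4 (rule 18): 000100000
Gen 5 (rule 90): 001010000
Gen 6 (rule 101): 101110111
Gen 7 (rule 18): 000000000
Gen 8 (rule 90): 000000000
Gen 9 (rule 101): 111111111
Gen 10 (rule 18): 000000000
Gen 11 (rule 90): 000000000
Gen 12 (rule 101): 111111111
Gen 13 (rule 18): 000000000
Gen 14 (rule 90): 000000000
Gen 15 (rule 101): 111111111
Gen 16 (rule 18): 000000000
Gen 17 (rule 90): 000000000

Answer: 7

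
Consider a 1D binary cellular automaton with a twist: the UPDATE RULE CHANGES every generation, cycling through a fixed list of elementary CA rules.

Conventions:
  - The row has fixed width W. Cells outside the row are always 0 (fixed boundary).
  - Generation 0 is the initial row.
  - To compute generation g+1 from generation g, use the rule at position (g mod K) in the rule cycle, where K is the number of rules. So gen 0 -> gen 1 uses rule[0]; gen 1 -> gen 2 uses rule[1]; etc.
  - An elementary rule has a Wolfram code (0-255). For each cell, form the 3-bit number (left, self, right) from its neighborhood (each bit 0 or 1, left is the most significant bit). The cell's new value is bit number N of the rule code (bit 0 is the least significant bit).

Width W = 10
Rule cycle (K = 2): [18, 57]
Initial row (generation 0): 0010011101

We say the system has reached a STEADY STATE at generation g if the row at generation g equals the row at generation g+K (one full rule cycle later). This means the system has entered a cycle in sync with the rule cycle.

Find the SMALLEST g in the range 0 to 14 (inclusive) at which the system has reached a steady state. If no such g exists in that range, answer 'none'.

Gen 0: 0010011101
Gen 1 (rule 18): 0101100000
Gen 2 (rule 57): 0011011111
Gen 3 (rule 18): 0100000000
Gen 4 (rule 57): 0011111111
Gen 5 (rule 18): 0100000000
Gen 6 (rule 57): 0011111111
Gen 7 (rule 18): 0100000000
Gen 8 (rule 57): 0011111111
Gen 9 (rule 18): 0100000000
Gen 10 (rule 57): 0011111111
Gen 11 (rule 18): 0100000000
Gen 12 (rule 57): 0011111111
Gen 13 (rule 18): 0100000000
Gen 14 (rule 57): 0011111111
Gen 15 (rule 18): 0100000000
Gen 16 (rule 57): 0011111111

Answer: 3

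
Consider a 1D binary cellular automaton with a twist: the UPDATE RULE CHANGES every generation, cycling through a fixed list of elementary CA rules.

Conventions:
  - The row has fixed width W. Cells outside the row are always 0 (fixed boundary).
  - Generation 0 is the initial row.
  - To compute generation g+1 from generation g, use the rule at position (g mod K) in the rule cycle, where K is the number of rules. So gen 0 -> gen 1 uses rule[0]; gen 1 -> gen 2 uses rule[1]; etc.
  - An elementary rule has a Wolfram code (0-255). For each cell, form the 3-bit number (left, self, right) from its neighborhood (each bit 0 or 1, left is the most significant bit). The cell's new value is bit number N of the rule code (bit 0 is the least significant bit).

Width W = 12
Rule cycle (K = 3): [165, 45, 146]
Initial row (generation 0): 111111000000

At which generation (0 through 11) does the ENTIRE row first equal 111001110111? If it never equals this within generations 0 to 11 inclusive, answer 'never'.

Gen 0: 111111000000
Gen 1 (rule 165): 011110011111
Gen 2 (rule 45): 010000010000
Gen 3 (rule 146): 101000101000
Gen 4 (rule 165): 111010111011
Gen 5 (rule 45): 100111100110
Gen 6 (rule 146): 011011011001
Gen 7 (rule 165): 000100100001
Gen 8 (rule 45): 110100101101
Gen 9 (rule 146): 000011000000
Gen 10 (rule 165): 111000011111
Gen 11 (rule 45): 100011010000

Answer: never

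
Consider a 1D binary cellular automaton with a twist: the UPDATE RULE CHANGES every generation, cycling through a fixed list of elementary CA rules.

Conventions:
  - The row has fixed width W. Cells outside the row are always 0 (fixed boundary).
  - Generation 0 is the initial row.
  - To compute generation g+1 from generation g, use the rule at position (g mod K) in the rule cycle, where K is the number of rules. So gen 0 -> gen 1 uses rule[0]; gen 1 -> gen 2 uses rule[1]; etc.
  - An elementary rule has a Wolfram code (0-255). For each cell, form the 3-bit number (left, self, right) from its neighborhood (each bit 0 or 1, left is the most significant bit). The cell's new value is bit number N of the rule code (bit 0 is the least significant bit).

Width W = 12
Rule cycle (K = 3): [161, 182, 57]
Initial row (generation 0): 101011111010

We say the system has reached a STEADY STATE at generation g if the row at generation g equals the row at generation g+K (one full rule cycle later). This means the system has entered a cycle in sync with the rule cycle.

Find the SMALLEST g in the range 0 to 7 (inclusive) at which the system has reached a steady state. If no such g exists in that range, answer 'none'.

Answer: none

Derivation:
Gen 0: 101011111010
Gen 1 (rule 161): 010101110100
Gen 2 (rule 182): 111110101110
Gen 3 (rule 57): 100001011001
Gen 4 (rule 161): 001100100000
Gen 5 (rule 182): 010011110000
Gen 6 (rule 57): 001010001111
Gen 7 (rule 161): 100100100110
Gen 8 (rule 182): 111111111001
Gen 9 (rule 57): 100000000100
Gen 10 (rule 161): 001111110001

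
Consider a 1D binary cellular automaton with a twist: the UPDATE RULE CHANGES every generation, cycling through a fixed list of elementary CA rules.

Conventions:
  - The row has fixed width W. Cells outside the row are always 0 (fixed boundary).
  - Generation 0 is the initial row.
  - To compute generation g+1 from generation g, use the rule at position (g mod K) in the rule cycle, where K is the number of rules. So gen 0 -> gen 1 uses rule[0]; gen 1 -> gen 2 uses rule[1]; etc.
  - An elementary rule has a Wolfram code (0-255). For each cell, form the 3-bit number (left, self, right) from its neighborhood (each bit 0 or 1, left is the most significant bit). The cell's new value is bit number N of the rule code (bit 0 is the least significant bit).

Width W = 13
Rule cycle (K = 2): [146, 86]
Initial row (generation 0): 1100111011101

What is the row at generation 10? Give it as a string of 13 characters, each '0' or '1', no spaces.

Gen 0: 1100111011101
Gen 1 (rule 146): 0011010001000
Gen 2 (rule 86): 0101011011100
Gen 3 (rule 146): 1000000001010
Gen 4 (rule 86): 1100000011011
Gen 5 (rule 146): 0010000100000
Gen 6 (rule 86): 0111001110000
Gen 7 (rule 146): 1010110101000
Gen 8 (rule 86): 1010010101100
Gen 9 (rule 146): 0001100000010
Gen 10 (rule 86): 0010110000111

Answer: 0010110000111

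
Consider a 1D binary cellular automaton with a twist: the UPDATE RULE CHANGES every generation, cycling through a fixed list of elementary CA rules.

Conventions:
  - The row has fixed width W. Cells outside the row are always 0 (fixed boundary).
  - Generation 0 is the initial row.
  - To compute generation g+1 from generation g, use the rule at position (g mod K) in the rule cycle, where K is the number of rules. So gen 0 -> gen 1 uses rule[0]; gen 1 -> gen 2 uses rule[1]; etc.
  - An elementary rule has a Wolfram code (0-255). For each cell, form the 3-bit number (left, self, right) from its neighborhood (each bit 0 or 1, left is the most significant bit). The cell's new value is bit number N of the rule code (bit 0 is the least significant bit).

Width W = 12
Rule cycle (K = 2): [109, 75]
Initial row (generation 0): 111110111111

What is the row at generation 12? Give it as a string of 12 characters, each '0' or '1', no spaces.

Gen 0: 111110111111
Gen 1 (rule 109): 100011100001
Gen 2 (rule 75): 001110101110
Gen 3 (rule 109): 101011111010
Gen 4 (rule 75): 000010001000
Gen 5 (rule 109): 111010101011
Gen 6 (rule 75): 101000000011
Gen 7 (rule 109): 111011111011
Gen 8 (rule 75): 101010001011
Gen 9 (rule 109): 111110101111
Gen 10 (rule 75): 100010001001
Gen 11 (rule 109): 101010101001
Gen 12 (rule 75): 000000000010

Answer: 000000000010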